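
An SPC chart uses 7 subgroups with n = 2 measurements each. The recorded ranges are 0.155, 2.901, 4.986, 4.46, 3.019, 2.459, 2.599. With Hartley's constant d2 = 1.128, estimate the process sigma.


R_bar = (0.155 + 2.901 + 4.986 + 4.46 + 3.019 + 2.459 + 2.599) / 7
R_bar = 20.579 / 7 = 2.9398571
sigma_hat = R_bar / d2 = 2.9398571 / 1.128 = 2.6063

2.6063


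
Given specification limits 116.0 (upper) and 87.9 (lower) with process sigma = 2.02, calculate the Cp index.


Cp = (USL - LSL) / (6 * sigma)
= (116.0 - 87.9) / (6 * 2.02)
= 28.1000 / 12.1200
= 2.3185

2.3185


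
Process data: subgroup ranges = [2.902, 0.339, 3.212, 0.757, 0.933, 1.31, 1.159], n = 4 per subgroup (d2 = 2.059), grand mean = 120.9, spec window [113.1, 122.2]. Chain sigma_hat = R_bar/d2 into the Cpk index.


R_bar = (2.902 + 0.339 + 3.212 + 0.757 + 0.933 + 1.31 + 1.159) / 7 = 1.516
sigma = R_bar / d2 = 1.516 / 2.059 = 0.73627975
Cp = (USL - LSL)/(6*sigma) = (122.2 - 113.1)/(6*0.73627975) = 2.0599
Cpu = (122.2 - 120.9)/(3*0.73627975) = 0.5885
Cpl = (120.9 - 113.1)/(3*0.73627975) = 3.5313
Cpk = min(Cpu, Cpl) = 0.5885

0.5885


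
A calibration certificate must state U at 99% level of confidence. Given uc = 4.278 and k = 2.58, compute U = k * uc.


U = k * uc
U = 2.58 * 4.278
U = 11.0372

11.0372


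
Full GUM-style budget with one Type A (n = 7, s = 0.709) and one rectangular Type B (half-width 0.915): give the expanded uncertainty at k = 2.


u_A = s / sqrt(n) = 0.709 / sqrt(7) = 0.26797681
u_B = half_width / sqrt(3) = 0.915 / sqrt(3) = 0.5282755
uc = sqrt(u_A^2 + u_B^2) = sqrt(0.26797681^2 + 0.5282755^2) = 0.5923568
U = k * uc = 2 * 0.5923568
U = 1.1847

1.1847


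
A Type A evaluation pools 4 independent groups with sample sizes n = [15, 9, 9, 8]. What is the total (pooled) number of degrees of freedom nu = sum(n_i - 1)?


nu = sum_i (n_i - 1)
nu = ((15 - 1) + (9 - 1) + (9 - 1) + (8 - 1))
nu = 14 + 8 + 8 + 7
nu = 37

37


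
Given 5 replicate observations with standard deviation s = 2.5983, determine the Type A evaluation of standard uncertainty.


u_A = s / sqrt(n)
u_A = 2.5983 / sqrt(5)
u_A = 2.5983 / 2.236068
u_A = 1.1620

1.1620


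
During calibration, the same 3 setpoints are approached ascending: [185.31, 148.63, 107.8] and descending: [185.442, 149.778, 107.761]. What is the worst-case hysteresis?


|185.31 - 185.442| = 0.1320
|148.63 - 149.778| = 1.1480
|107.8 - 107.761| = 0.0390
hysteresis = max(diffs) = 1.1480

1.1480


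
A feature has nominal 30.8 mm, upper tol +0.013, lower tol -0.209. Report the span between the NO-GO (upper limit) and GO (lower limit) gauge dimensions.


GO = nominal - lower_tol (smallest hole = maximum material condition)
GO = 30.8 - 0.209 = 30.591
NO-GO = nominal + upper_tol (largest hole = least material condition)
NO-GO = 30.8 + 0.013 = 30.813
spread = NO-GO - GO = 30.813 - 30.591 = 0.2220

0.2220


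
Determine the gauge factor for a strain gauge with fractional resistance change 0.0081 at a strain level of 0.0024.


GF = (dR/R) / epsilon
= 0.0081 / 0.0024
= 3.3750

3.3750


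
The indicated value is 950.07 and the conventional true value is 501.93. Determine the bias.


Systematic error = measured - true
= 950.07 - 501.93
= 448.1400

448.1400


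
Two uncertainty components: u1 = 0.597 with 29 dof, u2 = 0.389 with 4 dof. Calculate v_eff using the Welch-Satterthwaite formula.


uc = sqrt(u1^2 + u2^2) = sqrt(0.597^2 + 0.389^2) = 0.71255175
v_eff = uc^4 / (u1^4/v1 + u2^4/v2)
= 0.71255175^4 / (0.597^4/29 + 0.389^4/4)
= 0.25778975 / 0.010104766
v_eff = 25.5117

25.5117


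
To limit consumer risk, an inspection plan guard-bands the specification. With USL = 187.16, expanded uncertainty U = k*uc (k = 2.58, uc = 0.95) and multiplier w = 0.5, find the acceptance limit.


U = k * uc = 2.58 * 0.95 = 2.451
guard band g = w * U = 0.5 * 2.451 = 1.2255
AL = USL - g = 187.16 - 1.2255
AL = 185.9345

185.9345


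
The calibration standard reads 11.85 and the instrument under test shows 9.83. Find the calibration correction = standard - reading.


Correction = standard - reading
= 11.85 - 9.83
= 2.0200

2.0200


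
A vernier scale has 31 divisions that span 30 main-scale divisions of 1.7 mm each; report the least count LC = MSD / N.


LC = MSD / n_div
= 1.7 / 31
= 0.0548

0.0548


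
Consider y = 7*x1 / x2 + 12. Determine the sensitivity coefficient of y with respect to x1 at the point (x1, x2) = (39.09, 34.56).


y = 7*x1 / x2 + 12
dy/dx1 = 7/x2
Evaluate at x2 = 34.56: c1 = 7 / 34.56
c1 = 0.2025

0.2025


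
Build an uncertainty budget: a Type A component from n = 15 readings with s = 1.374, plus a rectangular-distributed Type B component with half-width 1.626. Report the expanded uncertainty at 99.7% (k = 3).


u_A = s / sqrt(n) = 1.374 / sqrt(15) = 0.35476527
u_B = half_width / sqrt(3) = 1.626 / sqrt(3) = 0.93877154
uc = sqrt(u_A^2 + u_B^2) = sqrt(0.35476527^2 + 0.93877154^2) = 1.0035688
U = k * uc = 3 * 1.0035688
U = 3.0107

3.0107


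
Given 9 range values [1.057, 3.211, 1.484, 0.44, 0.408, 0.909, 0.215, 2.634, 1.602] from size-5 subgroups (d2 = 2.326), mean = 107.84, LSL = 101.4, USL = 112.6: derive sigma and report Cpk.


R_bar = (1.057 + 3.211 + 1.484 + 0.44 + 0.408 + 0.909 + 0.215 + 2.634 + 1.602) / 9 = 1.3288889
sigma = R_bar / d2 = 1.3288889 / 2.326 = 0.57131939
Cp = (USL - LSL)/(6*sigma) = (112.6 - 101.4)/(6*0.57131939) = 3.2673
Cpu = (112.6 - 107.84)/(3*0.57131939) = 2.7772
Cpl = (107.84 - 101.4)/(3*0.57131939) = 3.7574
Cpk = min(Cpu, Cpl) = 2.7772

2.7772


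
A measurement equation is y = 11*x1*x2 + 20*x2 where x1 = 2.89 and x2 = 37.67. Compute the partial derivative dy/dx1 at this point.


y = 11*x1*x2 + 20*x2
dy/dx1 = 11*x2
Evaluate at x2 = 37.67: c1 = 11 * 37.67
c1 = 414.3700

414.3700


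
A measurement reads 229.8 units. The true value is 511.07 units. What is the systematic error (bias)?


Systematic error = measured - true
= 229.8 - 511.07
= -281.2700

-281.2700


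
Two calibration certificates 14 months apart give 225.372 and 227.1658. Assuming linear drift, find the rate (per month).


rate = (v2 - v1) / months
= (227.1658 - 225.372) / 14
= 1.7938 / 14
= 0.1281

0.1281


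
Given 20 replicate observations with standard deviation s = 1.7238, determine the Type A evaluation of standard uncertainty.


u_A = s / sqrt(n)
u_A = 1.7238 / sqrt(20)
u_A = 1.7238 / 4.472136
u_A = 0.3855

0.3855


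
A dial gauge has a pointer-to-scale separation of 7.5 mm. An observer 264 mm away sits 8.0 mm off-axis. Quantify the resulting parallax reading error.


error = h * offset / d
= 7.5 * 8.0 / 264
= 0.2273

0.2273


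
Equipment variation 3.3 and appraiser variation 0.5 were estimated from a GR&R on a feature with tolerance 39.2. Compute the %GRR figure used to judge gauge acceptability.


GRR = sqrt(EV^2 + AV^2) = sqrt(3.3^2 + 0.5^2) = 3.3376639
%GRR = GRR / tol * 100 = 3.3376639 / 39.2 * 100
%GRR = 8.5144

8.5144


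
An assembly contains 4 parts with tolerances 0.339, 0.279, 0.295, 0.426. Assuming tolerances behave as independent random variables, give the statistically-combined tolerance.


RSS = sqrt(0.339^2 + 0.279^2 + 0.295^2 + 0.426^2)
= sqrt(0.461263)
= 0.6792

0.6792


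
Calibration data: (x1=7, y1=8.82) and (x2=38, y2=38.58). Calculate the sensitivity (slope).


slope = (y2 - y1) / (x2 - x1)
= (38.58 - 8.82) / (38 - 7)
= 29.7600 / 31
= 0.9600

0.9600


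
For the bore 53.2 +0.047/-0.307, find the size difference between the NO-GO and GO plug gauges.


GO = nominal - lower_tol (smallest hole = maximum material condition)
GO = 53.2 - 0.307 = 52.893
NO-GO = nominal + upper_tol (largest hole = least material condition)
NO-GO = 53.2 + 0.047 = 53.247
spread = NO-GO - GO = 53.247 - 52.893 = 0.3540

0.3540


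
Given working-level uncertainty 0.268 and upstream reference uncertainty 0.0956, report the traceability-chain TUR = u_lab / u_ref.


TUR = u_lab / u_ref
= 0.268 / 0.0956
= 2.8033

2.8033


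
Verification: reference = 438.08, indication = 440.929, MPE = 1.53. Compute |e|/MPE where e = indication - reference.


e = indication - reference = 440.929 - 438.08 = 2.8490
|e| = 2.8490
ratio = |e| / MPE = 2.8490 / 1.53
ratio = 1.8621

1.8621


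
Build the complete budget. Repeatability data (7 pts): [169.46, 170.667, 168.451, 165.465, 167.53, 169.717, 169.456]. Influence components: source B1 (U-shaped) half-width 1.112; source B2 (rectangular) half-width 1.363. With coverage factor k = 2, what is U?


mean = (169.46 + 170.667 + 168.451 + 165.465 + 167.53 + 169.717 + 169.456) / 7 = 168.678
s = sqrt(sum((x - mean)^2)/(n-1)) = 1.7294147
u_A = s / sqrt(n) = 1.7294147 / sqrt(7) = 0.65365732
u_B1 = 1.112 / sqrt(2) = 0.78630274
u_B2 = 1.363 / sqrt(3) = 0.78692842
uc = sqrt(0.65365732^2 + 0.78630274^2 + 0.78692842^2) = 1.2902698
U = k * uc = 2 * 1.2902698
U = 2.5805

2.5805


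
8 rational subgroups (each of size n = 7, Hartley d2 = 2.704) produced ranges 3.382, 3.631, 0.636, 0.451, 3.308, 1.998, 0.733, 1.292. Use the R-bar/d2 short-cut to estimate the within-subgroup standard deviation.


R_bar = (3.382 + 3.631 + 0.636 + 0.451 + 3.308 + 1.998 + 0.733 + 1.292) / 8
R_bar = 15.431 / 8 = 1.928875
sigma_hat = R_bar / d2 = 1.928875 / 2.704 = 0.7133

0.7133


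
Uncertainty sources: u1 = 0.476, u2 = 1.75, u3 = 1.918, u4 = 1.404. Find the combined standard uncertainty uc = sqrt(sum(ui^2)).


uc = sqrt(0.476^2 + 1.75^2 + 1.918^2 + 1.404^2)
uc = sqrt(8.939016)
uc = 2.9898

2.9898


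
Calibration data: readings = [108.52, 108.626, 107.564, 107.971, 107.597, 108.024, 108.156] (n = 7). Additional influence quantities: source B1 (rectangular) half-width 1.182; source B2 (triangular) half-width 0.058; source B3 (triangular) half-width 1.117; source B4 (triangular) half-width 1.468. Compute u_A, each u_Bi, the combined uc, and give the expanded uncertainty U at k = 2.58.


mean = (108.52 + 108.626 + 107.564 + 107.971 + 107.597 + 108.024 + 108.156) / 7 = 108.0654286
s = sqrt(sum((x - mean)^2)/(n-1)) = 0.41039975
u_A = s / sqrt(n) = 0.41039975 / sqrt(7) = 0.15511653
u_B1 = 1.182 / sqrt(3) = 0.68242802
u_B2 = 0.058 / sqrt(6) = 0.023678401
u_B3 = 1.117 / sqrt(6) = 0.45601334
u_B4 = 1.468 / sqrt(6) = 0.59930849
uc = sqrt(0.15511653^2 + 0.68242802^2 + 0.023678401^2 + 0.45601334^2 + 0.59930849^2) = 1.0283232
U = k * uc = 2.58 * 1.0283232
U = 2.6531

2.6531


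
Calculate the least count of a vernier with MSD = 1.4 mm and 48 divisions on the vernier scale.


LC = MSD / n_div
= 1.4 / 48
= 0.0292

0.0292


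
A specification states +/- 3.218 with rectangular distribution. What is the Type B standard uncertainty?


u_B = half_width / sqrt(3)
u_B = 3.218 / 1.7320508
u_B = 1.8579

1.8579


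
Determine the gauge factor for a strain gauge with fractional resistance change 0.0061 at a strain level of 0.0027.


GF = (dR/R) / epsilon
= 0.0061 / 0.0027
= 2.2593

2.2593


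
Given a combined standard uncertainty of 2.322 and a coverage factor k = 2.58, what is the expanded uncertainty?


U = k * uc
U = 2.58 * 2.322
U = 5.9908

5.9908


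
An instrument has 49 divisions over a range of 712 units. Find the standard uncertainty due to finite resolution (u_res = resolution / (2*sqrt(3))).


resolution = range / divisions
resolution = 712 / 49 = 14.530612
u_res = resolution / (2*sqrt(3))
u_res = 14.530612 / 3.4641016
u_res = 4.1946

4.1946


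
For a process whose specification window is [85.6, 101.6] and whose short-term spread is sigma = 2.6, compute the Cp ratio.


Cp = (USL - LSL) / (6 * sigma)
= (101.6 - 85.6) / (6 * 2.6)
= 16.0000 / 15.6000
= 1.0256

1.0256


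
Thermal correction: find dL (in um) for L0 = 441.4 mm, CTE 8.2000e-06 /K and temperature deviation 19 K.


dL = L * alpha * dT
= 441.4 * 8.2000e-06 * 19
= 0.0687701 mm
dL_um = 0.0687701 * 1000 = 68.7701 um

68.7701


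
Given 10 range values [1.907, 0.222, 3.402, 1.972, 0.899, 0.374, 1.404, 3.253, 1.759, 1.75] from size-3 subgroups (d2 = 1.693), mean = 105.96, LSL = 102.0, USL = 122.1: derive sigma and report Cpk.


R_bar = (1.907 + 0.222 + 3.402 + 1.972 + 0.899 + 0.374 + 1.404 + 3.253 + 1.759 + 1.75) / 10 = 1.6942
sigma = R_bar / d2 = 1.6942 / 1.693 = 1.0007088
Cp = (USL - LSL)/(6*sigma) = (122.1 - 102.0)/(6*1.0007088) = 3.3476
Cpu = (122.1 - 105.96)/(3*1.0007088) = 5.3762
Cpl = (105.96 - 102.0)/(3*1.0007088) = 1.3191
Cpk = min(Cpu, Cpl) = 1.3191

1.3191


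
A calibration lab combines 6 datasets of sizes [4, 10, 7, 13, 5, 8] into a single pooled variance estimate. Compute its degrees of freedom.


nu = sum_i (n_i - 1)
nu = ((4 - 1) + (10 - 1) + (7 - 1) + (13 - 1) + (5 - 1) + (8 - 1))
nu = 3 + 9 + 6 + 12 + 4 + 7
nu = 41

41


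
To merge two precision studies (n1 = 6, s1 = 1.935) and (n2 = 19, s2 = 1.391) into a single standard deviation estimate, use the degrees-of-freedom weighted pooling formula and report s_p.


s_p = sqrt(((n1-1)*s1^2 + (n2-1)*s2^2) / (n1+n2-2))
numerator = (6-1)*1.935^2 + (19-1)*1.391^2 = 18.721125 + 34.827858 = 53.548983
denominator = 6 + 19 - 2 = 23
s_p^2 = 53.548983 / 23 = 2.3282167
s_p = sqrt(2.3282167) = 1.5258

1.5258


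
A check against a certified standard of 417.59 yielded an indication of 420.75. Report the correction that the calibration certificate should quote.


Correction = standard - reading
= 417.59 - 420.75
= -3.1600

-3.1600


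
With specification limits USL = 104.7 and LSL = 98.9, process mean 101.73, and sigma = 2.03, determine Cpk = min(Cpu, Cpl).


Cpu = (USL - mean) / (3*sigma) = (104.7 - 101.73) / (3*2.03) = 0.4877
Cpl = (mean - LSL) / (3*sigma) = (101.73 - 98.9) / (3*2.03) = 0.4647
Cpk = min(Cpu, Cpl) = 0.4647

0.4647


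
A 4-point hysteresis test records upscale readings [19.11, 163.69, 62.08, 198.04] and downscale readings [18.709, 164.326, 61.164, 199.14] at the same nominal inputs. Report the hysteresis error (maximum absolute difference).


|19.11 - 18.709| = 0.4010
|163.69 - 164.326| = 0.6360
|62.08 - 61.164| = 0.9160
|198.04 - 199.14| = 1.1000
hysteresis = max(diffs) = 1.1000

1.1000


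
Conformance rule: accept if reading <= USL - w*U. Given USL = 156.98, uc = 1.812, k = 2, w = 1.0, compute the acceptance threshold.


U = k * uc = 2 * 1.812 = 3.624
guard band g = w * U = 1.0 * 3.624 = 3.624
AL = USL - g = 156.98 - 3.624
AL = 153.3560

153.3560


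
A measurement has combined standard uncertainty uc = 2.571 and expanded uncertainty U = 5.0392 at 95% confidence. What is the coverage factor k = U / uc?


k = U / uc
k = 5.0392 / 2.571
k = 1.96

1.96


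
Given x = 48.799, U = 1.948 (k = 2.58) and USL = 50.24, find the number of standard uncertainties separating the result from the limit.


u = U / k = 1.948 / 2.58 = 0.75503876
margin = |USL - x| = |50.24 - 48.799| = 1.441
z = margin / u = 1.441 / 0.75503876
z = 1.9085

1.9085


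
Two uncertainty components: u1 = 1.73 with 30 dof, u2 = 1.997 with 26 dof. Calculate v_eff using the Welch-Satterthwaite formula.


uc = sqrt(u1^2 + u2^2) = sqrt(1.73^2 + 1.997^2) = 2.642141
v_eff = uc^4 / (u1^4/v1 + u2^4/v2)
= 2.642141^4 / (1.73^4/30 + 1.997^4/26)
= 48.733091 / 0.91028229
v_eff = 53.5362

53.5362


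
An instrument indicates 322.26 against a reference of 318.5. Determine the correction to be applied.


Correction = standard - reading
= 318.5 - 322.26
= -3.7600

-3.7600


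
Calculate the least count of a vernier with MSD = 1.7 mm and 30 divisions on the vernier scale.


LC = MSD / n_div
= 1.7 / 30
= 0.0567

0.0567


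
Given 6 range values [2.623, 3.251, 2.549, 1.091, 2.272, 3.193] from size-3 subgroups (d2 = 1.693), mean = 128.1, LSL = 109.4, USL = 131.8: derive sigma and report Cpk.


R_bar = (2.623 + 3.251 + 2.549 + 1.091 + 2.272 + 3.193) / 6 = 2.4965
sigma = R_bar / d2 = 2.4965 / 1.693 = 1.4746013
Cp = (USL - LSL)/(6*sigma) = (131.8 - 109.4)/(6*1.4746013) = 2.5318
Cpu = (131.8 - 128.1)/(3*1.4746013) = 0.8364
Cpl = (128.1 - 109.4)/(3*1.4746013) = 4.2271
Cpk = min(Cpu, Cpl) = 0.8364

0.8364


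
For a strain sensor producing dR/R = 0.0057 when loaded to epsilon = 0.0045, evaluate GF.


GF = (dR/R) / epsilon
= 0.0057 / 0.0045
= 1.2667

1.2667


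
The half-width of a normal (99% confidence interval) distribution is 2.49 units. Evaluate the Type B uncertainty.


u_B = half_width / 2.576
u_B = 2.49 / 2.576
u_B = 0.9666

0.9666


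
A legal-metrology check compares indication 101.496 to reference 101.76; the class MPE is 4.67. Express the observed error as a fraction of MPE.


e = indication - reference = 101.496 - 101.76 = -0.2640
|e| = 0.2640
ratio = |e| / MPE = 0.2640 / 4.67
ratio = 0.0565

0.0565


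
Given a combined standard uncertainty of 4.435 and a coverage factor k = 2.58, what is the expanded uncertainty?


U = k * uc
U = 2.58 * 4.435
U = 11.4423

11.4423


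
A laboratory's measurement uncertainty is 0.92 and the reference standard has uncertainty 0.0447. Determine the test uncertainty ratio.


TUR = u_lab / u_ref
= 0.92 / 0.0447
= 20.5817

20.5817


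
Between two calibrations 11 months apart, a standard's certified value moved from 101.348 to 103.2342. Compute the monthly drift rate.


rate = (v2 - v1) / months
= (103.2342 - 101.348) / 11
= 1.8862 / 11
= 0.1715

0.1715


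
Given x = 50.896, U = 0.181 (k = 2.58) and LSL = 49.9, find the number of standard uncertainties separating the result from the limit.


u = U / k = 0.181 / 2.58 = 0.070155039
margin = |LSL - x| = |49.9 - 50.896| = 0.996
z = margin / u = 0.996 / 0.070155039
z = 14.1971

14.1971


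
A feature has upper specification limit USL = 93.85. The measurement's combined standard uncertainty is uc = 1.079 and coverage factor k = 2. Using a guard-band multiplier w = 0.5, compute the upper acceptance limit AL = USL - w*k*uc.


U = k * uc = 2 * 1.079 = 2.158
guard band g = w * U = 0.5 * 2.158 = 1.079
AL = USL - g = 93.85 - 1.079
AL = 92.7710

92.7710


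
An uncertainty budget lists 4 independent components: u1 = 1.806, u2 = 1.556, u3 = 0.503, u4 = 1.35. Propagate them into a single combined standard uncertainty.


uc = sqrt(1.806^2 + 1.556^2 + 0.503^2 + 1.35^2)
uc = sqrt(7.758281)
uc = 2.7854

2.7854


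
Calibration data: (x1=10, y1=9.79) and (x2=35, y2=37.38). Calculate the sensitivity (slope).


slope = (y2 - y1) / (x2 - x1)
= (37.38 - 9.79) / (35 - 10)
= 27.5900 / 25
= 1.1036

1.1036


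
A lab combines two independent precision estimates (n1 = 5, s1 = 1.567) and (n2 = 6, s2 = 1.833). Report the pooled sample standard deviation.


s_p = sqrt(((n1-1)*s1^2 + (n2-1)*s2^2) / (n1+n2-2))
numerator = (5-1)*1.567^2 + (6-1)*1.833^2 = 9.821956 + 16.799445 = 26.621401
denominator = 5 + 6 - 2 = 9
s_p^2 = 26.621401 / 9 = 2.9579334
s_p = sqrt(2.9579334) = 1.7199

1.7199


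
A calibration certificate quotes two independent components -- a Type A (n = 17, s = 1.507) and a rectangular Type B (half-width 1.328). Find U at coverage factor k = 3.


u_A = s / sqrt(n) = 1.507 / sqrt(17) = 0.36550119
u_B = half_width / sqrt(3) = 1.328 / sqrt(3) = 0.76672116
uc = sqrt(u_A^2 + u_B^2) = sqrt(0.36550119^2 + 0.76672116^2) = 0.84938357
U = k * uc = 3 * 0.84938357
U = 2.5482

2.5482


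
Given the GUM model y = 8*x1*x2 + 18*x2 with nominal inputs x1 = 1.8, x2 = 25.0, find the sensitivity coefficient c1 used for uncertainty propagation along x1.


y = 8*x1*x2 + 18*x2
dy/dx1 = 8*x2
Evaluate at x2 = 25.0: c1 = 8 * 25.0
c1 = 200.0000

200.0000


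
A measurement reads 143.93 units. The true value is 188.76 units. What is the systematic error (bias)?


Systematic error = measured - true
= 143.93 - 188.76
= -44.8300

-44.8300


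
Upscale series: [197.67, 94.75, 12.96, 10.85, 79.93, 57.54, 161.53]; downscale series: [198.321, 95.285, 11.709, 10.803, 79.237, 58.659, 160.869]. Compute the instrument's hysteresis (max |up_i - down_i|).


|197.67 - 198.321| = 0.6510
|94.75 - 95.285| = 0.5350
|12.96 - 11.709| = 1.2510
|10.85 - 10.803| = 0.0470
|79.93 - 79.237| = 0.6930
|57.54 - 58.659| = 1.1190
|161.53 - 160.869| = 0.6610
hysteresis = max(diffs) = 1.2510

1.2510


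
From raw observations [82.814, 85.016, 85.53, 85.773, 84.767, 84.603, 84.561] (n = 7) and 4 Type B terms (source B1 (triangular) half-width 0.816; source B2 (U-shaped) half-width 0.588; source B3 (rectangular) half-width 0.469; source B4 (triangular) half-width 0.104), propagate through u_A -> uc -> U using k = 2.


mean = (82.814 + 85.016 + 85.53 + 85.773 + 84.767 + 84.603 + 84.561) / 7 = 84.72342857
s = sqrt(sum((x - mean)^2)/(n-1)) = 0.95972719
u_A = s / sqrt(n) = 0.95972719 / sqrt(7) = 0.36274278
u_B1 = 0.816 / sqrt(6) = 0.33313061
u_B2 = 0.588 / sqrt(2) = 0.41577879
u_B3 = 0.469 / sqrt(3) = 0.27077728
u_B4 = 0.104 / sqrt(6) = 0.042457822
uc = sqrt(0.36274278^2 + 0.33313061^2 + 0.41577879^2 + 0.27077728^2 + 0.042457822^2) = 0.70039513
U = k * uc = 2 * 0.70039513
U = 1.4008

1.4008


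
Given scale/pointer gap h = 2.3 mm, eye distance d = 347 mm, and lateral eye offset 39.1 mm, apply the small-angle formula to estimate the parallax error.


error = h * offset / d
= 2.3 * 39.1 / 347
= 0.2592

0.2592


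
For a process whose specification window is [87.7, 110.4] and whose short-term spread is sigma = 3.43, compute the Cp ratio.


Cp = (USL - LSL) / (6 * sigma)
= (110.4 - 87.7) / (6 * 3.43)
= 22.7000 / 20.5800
= 1.1030

1.1030


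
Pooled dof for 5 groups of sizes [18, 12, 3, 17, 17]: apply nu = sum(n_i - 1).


nu = sum_i (n_i - 1)
nu = ((18 - 1) + (12 - 1) + (3 - 1) + (17 - 1) + (17 - 1))
nu = 17 + 11 + 2 + 16 + 16
nu = 62

62


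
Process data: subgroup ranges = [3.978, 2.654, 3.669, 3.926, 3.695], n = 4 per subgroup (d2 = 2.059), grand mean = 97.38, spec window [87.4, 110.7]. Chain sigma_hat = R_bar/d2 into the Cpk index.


R_bar = (3.978 + 2.654 + 3.669 + 3.926 + 3.695) / 5 = 3.5844
sigma = R_bar / d2 = 3.5844 / 2.059 = 1.7408451
Cp = (USL - LSL)/(6*sigma) = (110.7 - 87.4)/(6*1.7408451) = 2.2307
Cpu = (110.7 - 97.38)/(3*1.7408451) = 2.5505
Cpl = (97.38 - 87.4)/(3*1.7408451) = 1.9109
Cpk = min(Cpu, Cpl) = 1.9109

1.9109


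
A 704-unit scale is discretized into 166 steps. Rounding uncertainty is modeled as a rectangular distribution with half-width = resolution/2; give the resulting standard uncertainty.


resolution = range / divisions
resolution = 704 / 166 = 4.2409639
u_res = resolution / (2*sqrt(3))
u_res = 4.2409639 / 3.4641016
u_res = 1.2243

1.2243


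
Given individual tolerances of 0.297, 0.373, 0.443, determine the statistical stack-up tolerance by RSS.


RSS = sqrt(0.297^2 + 0.373^2 + 0.443^2)
= sqrt(0.423587)
= 0.6508

0.6508


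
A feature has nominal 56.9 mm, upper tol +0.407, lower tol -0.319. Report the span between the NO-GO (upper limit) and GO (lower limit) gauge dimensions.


GO = nominal - lower_tol (smallest hole = maximum material condition)
GO = 56.9 - 0.319 = 56.581
NO-GO = nominal + upper_tol (largest hole = least material condition)
NO-GO = 56.9 + 0.407 = 57.307
spread = NO-GO - GO = 57.307 - 56.581 = 0.7260

0.7260


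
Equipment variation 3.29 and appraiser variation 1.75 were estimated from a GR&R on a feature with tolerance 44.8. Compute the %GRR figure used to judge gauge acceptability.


GRR = sqrt(EV^2 + AV^2) = sqrt(3.29^2 + 1.75^2) = 3.7264729
%GRR = GRR / tol * 100 = 3.7264729 / 44.8 * 100
%GRR = 8.3180

8.3180


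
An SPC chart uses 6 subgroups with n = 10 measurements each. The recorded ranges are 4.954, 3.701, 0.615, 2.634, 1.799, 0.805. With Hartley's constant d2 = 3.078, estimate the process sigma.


R_bar = (4.954 + 3.701 + 0.615 + 2.634 + 1.799 + 0.805) / 6
R_bar = 14.508 / 6 = 2.418
sigma_hat = R_bar / d2 = 2.418 / 3.078 = 0.7856

0.7856


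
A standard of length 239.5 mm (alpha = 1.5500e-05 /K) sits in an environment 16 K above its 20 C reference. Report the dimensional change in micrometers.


dL = L * alpha * dT
= 239.5 * 1.5500e-05 * 16
= 0.0593960 mm
dL_um = 0.0593960 * 1000 = 59.3960 um

59.3960


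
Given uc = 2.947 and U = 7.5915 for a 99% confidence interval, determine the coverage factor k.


k = U / uc
k = 7.5915 / 2.947
k = 2.576

2.576


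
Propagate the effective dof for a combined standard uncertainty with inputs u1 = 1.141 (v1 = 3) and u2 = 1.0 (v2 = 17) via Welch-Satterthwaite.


uc = sqrt(u1^2 + u2^2) = sqrt(1.141^2 + 1.0^2) = 1.5171951
v_eff = uc^4 / (u1^4/v1 + u2^4/v2)
= 1.5171951^4 / (1.141^4/3 + 1.0^4/17)
= 5.298656 / 0.62378824
v_eff = 8.4943

8.4943


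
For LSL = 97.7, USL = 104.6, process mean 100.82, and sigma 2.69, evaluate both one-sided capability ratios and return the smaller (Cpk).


Cpu = (USL - mean) / (3*sigma) = (104.6 - 100.82) / (3*2.69) = 0.4684
Cpl = (mean - LSL) / (3*sigma) = (100.82 - 97.7) / (3*2.69) = 0.3866
Cpk = min(Cpu, Cpl) = 0.3866

0.3866


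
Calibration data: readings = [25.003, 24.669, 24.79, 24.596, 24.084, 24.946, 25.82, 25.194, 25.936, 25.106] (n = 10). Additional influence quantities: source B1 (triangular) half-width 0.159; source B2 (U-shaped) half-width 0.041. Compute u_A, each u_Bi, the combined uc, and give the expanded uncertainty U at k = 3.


mean = (25.003 + 24.669 + 24.79 + 24.596 + 24.084 + 24.946 + 25.82 + 25.194 + 25.936 + 25.106) / 10 = 25.0144
s = sqrt(sum((x - mean)^2)/(n-1)) = 0.55318797
u_A = s / sqrt(n) = 0.55318797 / sqrt(10) = 0.1749334
u_B1 = 0.159 / sqrt(6) = 0.064911478
u_B2 = 0.041 / sqrt(2) = 0.028991378
uc = sqrt(0.1749334^2 + 0.064911478^2 + 0.028991378^2) = 0.18882715
U = k * uc = 3 * 0.18882715
U = 0.5665

0.5665


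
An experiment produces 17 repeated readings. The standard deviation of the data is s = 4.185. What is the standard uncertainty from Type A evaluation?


u_A = s / sqrt(n)
u_A = 4.185 / sqrt(17)
u_A = 4.185 / 4.1231056
u_A = 1.0150

1.0150


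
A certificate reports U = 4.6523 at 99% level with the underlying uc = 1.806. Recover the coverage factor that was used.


k = U / uc
k = 4.6523 / 1.806
k = 2.576

2.576


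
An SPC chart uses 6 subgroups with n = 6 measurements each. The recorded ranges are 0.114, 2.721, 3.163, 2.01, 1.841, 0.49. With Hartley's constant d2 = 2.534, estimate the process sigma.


R_bar = (0.114 + 2.721 + 3.163 + 2.01 + 1.841 + 0.49) / 6
R_bar = 10.339 / 6 = 1.7231667
sigma_hat = R_bar / d2 = 1.7231667 / 2.534 = 0.6800

0.6800


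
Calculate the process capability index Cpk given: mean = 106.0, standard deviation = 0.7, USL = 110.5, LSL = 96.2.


Cpu = (USL - mean) / (3*sigma) = (110.5 - 106.0) / (3*0.7) = 2.1429
Cpl = (mean - LSL) / (3*sigma) = (106.0 - 96.2) / (3*0.7) = 4.6667
Cpk = min(Cpu, Cpl) = 2.1429

2.1429


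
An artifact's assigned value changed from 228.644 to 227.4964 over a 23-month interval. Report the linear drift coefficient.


rate = (v2 - v1) / months
= (227.4964 - 228.644) / 23
= -1.1476 / 23
= -0.0499

-0.0499


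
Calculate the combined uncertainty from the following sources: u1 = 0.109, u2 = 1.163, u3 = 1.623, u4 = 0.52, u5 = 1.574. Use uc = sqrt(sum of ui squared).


uc = sqrt(0.109^2 + 1.163^2 + 1.623^2 + 0.52^2 + 1.574^2)
uc = sqrt(6.746455)
uc = 2.5974

2.5974


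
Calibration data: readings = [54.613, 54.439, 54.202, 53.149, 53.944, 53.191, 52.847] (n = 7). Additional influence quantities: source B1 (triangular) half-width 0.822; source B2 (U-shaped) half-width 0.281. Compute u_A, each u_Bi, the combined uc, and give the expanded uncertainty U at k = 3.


mean = (54.613 + 54.439 + 54.202 + 53.149 + 53.944 + 53.191 + 52.847) / 7 = 53.76928571
s = sqrt(sum((x - mean)^2)/(n-1)) = 0.70094192
u_A = s / sqrt(n) = 0.70094192 / sqrt(7) = 0.26493114
u_B1 = 0.822 / sqrt(6) = 0.33558009
u_B2 = 0.281 / sqrt(2) = 0.19869701
uc = sqrt(0.26493114^2 + 0.33558009^2 + 0.19869701^2) = 0.47146899
U = k * uc = 3 * 0.47146899
U = 1.4144

1.4144


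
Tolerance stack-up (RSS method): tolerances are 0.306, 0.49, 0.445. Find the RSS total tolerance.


RSS = sqrt(0.306^2 + 0.49^2 + 0.445^2)
= sqrt(0.531761)
= 0.7292

0.7292


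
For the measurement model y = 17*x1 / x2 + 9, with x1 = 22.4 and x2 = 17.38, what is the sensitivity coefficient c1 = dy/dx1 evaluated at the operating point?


y = 17*x1 / x2 + 9
dy/dx1 = 17/x2
Evaluate at x2 = 17.38: c1 = 17 / 17.38
c1 = 0.9781

0.9781


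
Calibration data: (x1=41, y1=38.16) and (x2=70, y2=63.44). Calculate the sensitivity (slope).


slope = (y2 - y1) / (x2 - x1)
= (63.44 - 38.16) / (70 - 41)
= 25.2800 / 29
= 0.8717

0.8717


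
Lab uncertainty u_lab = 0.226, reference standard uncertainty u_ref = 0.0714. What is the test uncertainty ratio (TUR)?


TUR = u_lab / u_ref
= 0.226 / 0.0714
= 3.1653

3.1653


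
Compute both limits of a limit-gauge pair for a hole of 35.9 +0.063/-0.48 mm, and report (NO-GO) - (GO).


GO = nominal - lower_tol (smallest hole = maximum material condition)
GO = 35.9 - 0.48 = 35.42
NO-GO = nominal + upper_tol (largest hole = least material condition)
NO-GO = 35.9 + 0.063 = 35.963
spread = NO-GO - GO = 35.963 - 35.42 = 0.5430

0.5430


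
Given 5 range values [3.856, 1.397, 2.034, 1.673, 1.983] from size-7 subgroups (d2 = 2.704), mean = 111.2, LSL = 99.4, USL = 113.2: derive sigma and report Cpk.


R_bar = (3.856 + 1.397 + 2.034 + 1.673 + 1.983) / 5 = 2.1886
sigma = R_bar / d2 = 2.1886 / 2.704 = 0.80939349
Cp = (USL - LSL)/(6*sigma) = (113.2 - 99.4)/(6*0.80939349) = 2.8416
Cpu = (113.2 - 111.2)/(3*0.80939349) = 0.8237
Cpl = (111.2 - 99.4)/(3*0.80939349) = 4.8596
Cpk = min(Cpu, Cpl) = 0.8237

0.8237


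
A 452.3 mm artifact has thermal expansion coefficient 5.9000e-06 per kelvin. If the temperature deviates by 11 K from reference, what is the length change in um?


dL = L * alpha * dT
= 452.3 * 5.9000e-06 * 11
= 0.0293543 mm
dL_um = 0.0293543 * 1000 = 29.3543 um

29.3543


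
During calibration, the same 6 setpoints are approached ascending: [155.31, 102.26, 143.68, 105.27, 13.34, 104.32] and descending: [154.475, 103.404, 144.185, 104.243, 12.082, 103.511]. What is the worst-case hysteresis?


|155.31 - 154.475| = 0.8350
|102.26 - 103.404| = 1.1440
|143.68 - 144.185| = 0.5050
|105.27 - 104.243| = 1.0270
|13.34 - 12.082| = 1.2580
|104.32 - 103.511| = 0.8090
hysteresis = max(diffs) = 1.2580

1.2580


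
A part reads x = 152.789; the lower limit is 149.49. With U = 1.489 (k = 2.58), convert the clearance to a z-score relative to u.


u = U / k = 1.489 / 2.58 = 0.57713178
margin = |LSL - x| = |149.49 - 152.789| = 3.299
z = margin / u = 3.299 / 0.57713178
z = 5.7162

5.7162


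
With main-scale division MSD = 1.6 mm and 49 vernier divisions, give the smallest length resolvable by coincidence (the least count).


LC = MSD / n_div
= 1.6 / 49
= 0.0327

0.0327


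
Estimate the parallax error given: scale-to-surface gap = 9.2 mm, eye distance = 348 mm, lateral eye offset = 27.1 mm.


error = h * offset / d
= 9.2 * 27.1 / 348
= 0.7164

0.7164


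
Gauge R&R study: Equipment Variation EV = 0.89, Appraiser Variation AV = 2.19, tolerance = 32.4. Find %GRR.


GRR = sqrt(EV^2 + AV^2) = sqrt(0.89^2 + 2.19^2) = 2.3639374
%GRR = GRR / tol * 100 = 2.3639374 / 32.4 * 100
%GRR = 7.2961

7.2961


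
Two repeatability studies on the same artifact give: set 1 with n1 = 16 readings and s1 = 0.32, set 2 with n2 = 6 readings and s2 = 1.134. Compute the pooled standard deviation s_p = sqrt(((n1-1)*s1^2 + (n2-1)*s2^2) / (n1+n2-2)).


s_p = sqrt(((n1-1)*s1^2 + (n2-1)*s2^2) / (n1+n2-2))
numerator = (16-1)*0.32^2 + (6-1)*1.134^2 = 1.536 + 6.42978 = 7.96578
denominator = 16 + 6 - 2 = 20
s_p^2 = 7.96578 / 20 = 0.398289
s_p = sqrt(0.398289) = 0.6311

0.6311


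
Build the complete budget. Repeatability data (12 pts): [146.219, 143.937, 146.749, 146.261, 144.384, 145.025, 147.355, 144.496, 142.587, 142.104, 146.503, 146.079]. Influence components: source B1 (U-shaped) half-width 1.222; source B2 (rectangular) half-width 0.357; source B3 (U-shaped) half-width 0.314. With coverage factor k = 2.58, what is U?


mean = (146.219 + 143.937 + 146.749 + 146.261 + 144.384 + 145.025 + 147.355 + 144.496 + 142.587 + 142.104 + 146.503 + 146.079) / 12 = 145.1415833
s = sqrt(sum((x - mean)^2)/(n-1)) = 1.6743319
u_A = s / sqrt(n) = 1.6743319 / sqrt(12) = 0.48333799
u_B1 = 1.222 / sqrt(2) = 0.86408449
u_B2 = 0.357 / sqrt(3) = 0.20611405
u_B3 = 0.314 / sqrt(2) = 0.22203153
uc = sqrt(0.48333799^2 + 0.86408449^2 + 0.20611405^2 + 0.22203153^2) = 1.035393
U = k * uc = 2.58 * 1.035393
U = 2.6713

2.6713


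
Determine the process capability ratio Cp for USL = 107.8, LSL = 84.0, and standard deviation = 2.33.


Cp = (USL - LSL) / (6 * sigma)
= (107.8 - 84.0) / (6 * 2.33)
= 23.8000 / 13.9800
= 1.7024

1.7024


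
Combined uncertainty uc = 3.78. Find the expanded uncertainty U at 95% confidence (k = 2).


U = k * uc
U = 2 * 3.78
U = 7.5600

7.5600


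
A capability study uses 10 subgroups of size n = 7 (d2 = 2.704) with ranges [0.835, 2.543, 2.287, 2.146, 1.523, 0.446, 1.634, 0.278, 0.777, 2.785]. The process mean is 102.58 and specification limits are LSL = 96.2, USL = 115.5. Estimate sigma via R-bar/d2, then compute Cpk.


R_bar = (0.835 + 2.543 + 2.287 + 2.146 + 1.523 + 0.446 + 1.634 + 0.278 + 0.777 + 2.785) / 10 = 1.5254
sigma = R_bar / d2 = 1.5254 / 2.704 = 0.56412722
Cp = (USL - LSL)/(6*sigma) = (115.5 - 96.2)/(6*0.56412722) = 5.7020
Cpu = (115.5 - 102.58)/(3*0.56412722) = 7.6342
Cpl = (102.58 - 96.2)/(3*0.56412722) = 3.7698
Cpk = min(Cpu, Cpl) = 3.7698

3.7698


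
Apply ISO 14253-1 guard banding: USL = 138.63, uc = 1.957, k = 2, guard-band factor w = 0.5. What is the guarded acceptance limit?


U = k * uc = 2 * 1.957 = 3.914
guard band g = w * U = 0.5 * 3.914 = 1.957
AL = USL - g = 138.63 - 1.957
AL = 136.6730

136.6730


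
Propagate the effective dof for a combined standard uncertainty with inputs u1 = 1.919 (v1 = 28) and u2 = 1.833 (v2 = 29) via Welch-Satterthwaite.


uc = sqrt(u1^2 + u2^2) = sqrt(1.919^2 + 1.833^2) = 2.6537615
v_eff = uc^4 / (u1^4/v1 + u2^4/v2)
= 2.6537615^4 / (1.919^4/28 + 1.833^4/29)
= 49.596103 / 0.87360139
v_eff = 56.7720

56.7720


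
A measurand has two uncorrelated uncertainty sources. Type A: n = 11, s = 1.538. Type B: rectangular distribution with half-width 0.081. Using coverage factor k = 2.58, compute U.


u_A = s / sqrt(n) = 1.538 / sqrt(11) = 0.46372445
u_B = half_width / sqrt(3) = 0.081 / sqrt(3) = 0.046765372
uc = sqrt(u_A^2 + u_B^2) = sqrt(0.46372445^2 + 0.046765372^2) = 0.46607657
U = k * uc = 2.58 * 0.46607657
U = 1.2025

1.2025


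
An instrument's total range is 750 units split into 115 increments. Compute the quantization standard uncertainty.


resolution = range / divisions
resolution = 750 / 115 = 6.5217391
u_res = resolution / (2*sqrt(3))
u_res = 6.5217391 / 3.4641016
u_res = 1.8827

1.8827


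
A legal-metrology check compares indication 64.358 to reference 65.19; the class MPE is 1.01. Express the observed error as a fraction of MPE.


e = indication - reference = 64.358 - 65.19 = -0.8320
|e| = 0.8320
ratio = |e| / MPE = 0.8320 / 1.01
ratio = 0.8238

0.8238


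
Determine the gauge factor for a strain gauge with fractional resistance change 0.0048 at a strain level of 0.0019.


GF = (dR/R) / epsilon
= 0.0048 / 0.0019
= 2.5263

2.5263


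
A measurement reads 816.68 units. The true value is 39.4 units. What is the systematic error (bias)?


Systematic error = measured - true
= 816.68 - 39.4
= 777.2800

777.2800


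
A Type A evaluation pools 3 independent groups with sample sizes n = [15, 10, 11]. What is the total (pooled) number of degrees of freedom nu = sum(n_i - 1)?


nu = sum_i (n_i - 1)
nu = ((15 - 1) + (10 - 1) + (11 - 1))
nu = 14 + 9 + 10
nu = 33

33


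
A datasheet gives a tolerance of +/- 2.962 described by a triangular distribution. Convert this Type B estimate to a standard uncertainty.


u_B = half_width / sqrt(6)
u_B = 2.962 / 2.4494897
u_B = 1.2092

1.2092


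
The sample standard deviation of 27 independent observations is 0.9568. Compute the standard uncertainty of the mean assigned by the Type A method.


u_A = s / sqrt(n)
u_A = 0.9568 / sqrt(27)
u_A = 0.9568 / 5.1961524
u_A = 0.1841

0.1841


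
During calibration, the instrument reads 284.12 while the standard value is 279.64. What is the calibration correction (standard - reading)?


Correction = standard - reading
= 279.64 - 284.12
= -4.4800

-4.4800


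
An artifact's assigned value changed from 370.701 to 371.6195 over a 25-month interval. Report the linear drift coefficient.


rate = (v2 - v1) / months
= (371.6195 - 370.701) / 25
= 0.9185 / 25
= 0.0367

0.0367


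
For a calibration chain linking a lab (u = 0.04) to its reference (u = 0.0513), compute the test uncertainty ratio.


TUR = u_lab / u_ref
= 0.04 / 0.0513
= 0.7797

0.7797


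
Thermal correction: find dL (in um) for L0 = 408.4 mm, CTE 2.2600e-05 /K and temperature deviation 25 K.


dL = L * alpha * dT
= 408.4 * 2.2600e-05 * 25
= 0.2307460 mm
dL_um = 0.2307460 * 1000 = 230.7460 um

230.7460


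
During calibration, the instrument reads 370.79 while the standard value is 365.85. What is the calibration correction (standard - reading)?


Correction = standard - reading
= 365.85 - 370.79
= -4.9400

-4.9400


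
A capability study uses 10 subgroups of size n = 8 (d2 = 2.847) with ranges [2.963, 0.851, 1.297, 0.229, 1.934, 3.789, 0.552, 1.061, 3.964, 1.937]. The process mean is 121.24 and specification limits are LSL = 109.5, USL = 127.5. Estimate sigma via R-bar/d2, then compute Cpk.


R_bar = (2.963 + 0.851 + 1.297 + 0.229 + 1.934 + 3.789 + 0.552 + 1.061 + 3.964 + 1.937) / 10 = 1.8577
sigma = R_bar / d2 = 1.8577 / 2.847 = 0.65251142
Cp = (USL - LSL)/(6*sigma) = (127.5 - 109.5)/(6*0.65251142) = 4.5976
Cpu = (127.5 - 121.24)/(3*0.65251142) = 3.1979
Cpl = (121.24 - 109.5)/(3*0.65251142) = 5.9973
Cpk = min(Cpu, Cpl) = 3.1979

3.1979


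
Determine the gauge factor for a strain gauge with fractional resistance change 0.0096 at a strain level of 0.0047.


GF = (dR/R) / epsilon
= 0.0096 / 0.0047
= 2.0426

2.0426


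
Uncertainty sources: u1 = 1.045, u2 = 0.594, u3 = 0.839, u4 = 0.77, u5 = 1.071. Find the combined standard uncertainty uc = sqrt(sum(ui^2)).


uc = sqrt(1.045^2 + 0.594^2 + 0.839^2 + 0.77^2 + 1.071^2)
uc = sqrt(3.888723)
uc = 1.9720

1.9720


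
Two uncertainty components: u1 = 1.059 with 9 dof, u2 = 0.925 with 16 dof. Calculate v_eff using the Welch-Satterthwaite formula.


uc = sqrt(u1^2 + u2^2) = sqrt(1.059^2 + 0.925^2) = 1.406096
v_eff = uc^4 / (u1^4/v1 + u2^4/v2)
= 1.406096^4 / (1.059^4/9 + 0.925^4/16)
= 3.908948 / 0.18550251
v_eff = 21.0722

21.0722


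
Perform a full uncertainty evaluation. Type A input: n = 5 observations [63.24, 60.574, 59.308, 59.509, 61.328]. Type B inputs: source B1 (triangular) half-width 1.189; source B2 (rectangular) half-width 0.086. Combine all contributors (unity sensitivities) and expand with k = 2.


mean = (63.24 + 60.574 + 59.308 + 59.509 + 61.328) / 5 = 60.7918
s = sqrt(sum((x - mean)^2)/(n-1)) = 1.5949819
u_A = s / sqrt(n) = 1.5949819 / sqrt(5) = 0.71329759
u_B1 = 1.189 / sqrt(6) = 0.48540722
u_B2 = 0.086 / sqrt(3) = 0.049652123
uc = sqrt(0.71329759^2 + 0.48540722^2 + 0.049652123^2) = 0.86422159
U = k * uc = 2 * 0.86422159
U = 1.7284

1.7284


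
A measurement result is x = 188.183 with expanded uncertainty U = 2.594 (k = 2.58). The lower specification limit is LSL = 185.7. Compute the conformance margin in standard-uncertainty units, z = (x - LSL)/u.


u = U / k = 2.594 / 2.58 = 1.0054264
margin = |LSL - x| = |185.7 - 188.183| = 2.483
z = margin / u = 2.483 / 1.0054264
z = 2.4696

2.4696


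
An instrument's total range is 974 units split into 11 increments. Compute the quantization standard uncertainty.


resolution = range / divisions
resolution = 974 / 11 = 88.545455
u_res = resolution / (2*sqrt(3))
u_res = 88.545455 / 3.4641016
u_res = 25.5609

25.5609


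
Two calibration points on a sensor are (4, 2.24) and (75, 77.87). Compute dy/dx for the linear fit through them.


slope = (y2 - y1) / (x2 - x1)
= (77.87 - 2.24) / (75 - 4)
= 75.6300 / 71
= 1.0652

1.0652
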